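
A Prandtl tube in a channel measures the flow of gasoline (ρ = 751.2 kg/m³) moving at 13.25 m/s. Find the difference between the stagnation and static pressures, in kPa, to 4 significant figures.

65.94 kPa

At the stagnation point the flow is brought to rest, so Bernoulli gives P_stag − P_static = ½ρv².
ΔP = ½·751.2·13.25² = 65940 Pa.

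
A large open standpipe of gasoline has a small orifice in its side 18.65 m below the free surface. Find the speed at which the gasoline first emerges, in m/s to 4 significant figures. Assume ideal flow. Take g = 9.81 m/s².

v ≈ 19.13 m/s

With the surface at rest and both surface and jet at atmospheric pressure, Bernoulli gives ρg h = ½ρv², so v = √(2gh) = √(2·9.81·18.65) = 19.13 m/s.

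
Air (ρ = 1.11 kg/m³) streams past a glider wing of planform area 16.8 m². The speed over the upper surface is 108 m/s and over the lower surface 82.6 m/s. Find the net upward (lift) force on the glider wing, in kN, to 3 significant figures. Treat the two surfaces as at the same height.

With equal heights on the two surfaces, Bernoulli gives P_lower − P_upper = ½ρ(v_upper² − v_lower²).
ΔP = ½·1.11·(108² − 82.6²) = 2690 Pa.
Lift = ΔP · A = 2690 × 16.8 = 45100 N.

F ≈ 45.1 kN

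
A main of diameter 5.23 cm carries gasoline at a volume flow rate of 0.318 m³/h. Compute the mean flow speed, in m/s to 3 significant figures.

v ≈ 0.0411 m/s

Q = 0.318 m³/h = 0.0000883 m³/s.
v = Q/A = 0.0000883 / 0.00215 = 0.0411 m/s.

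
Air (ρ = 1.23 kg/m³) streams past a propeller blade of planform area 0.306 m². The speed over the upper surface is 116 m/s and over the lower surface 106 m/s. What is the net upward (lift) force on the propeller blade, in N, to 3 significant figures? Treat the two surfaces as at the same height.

With equal heights on the two surfaces, Bernoulli gives P_lower − P_upper = ½ρ(v_upper² − v_lower²).
ΔP = ½·1.23·(116² − 106²) = 1370 Pa.
Lift = ΔP · A = 1370 × 0.306 = 418 N.

F ≈ 418 N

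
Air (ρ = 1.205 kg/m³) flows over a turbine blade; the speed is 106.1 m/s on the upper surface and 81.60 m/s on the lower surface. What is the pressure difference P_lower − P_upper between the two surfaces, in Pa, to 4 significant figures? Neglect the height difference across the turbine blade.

With negligible Δh, P + ½ρv² is constant, so P_low − P_up = ½ρ(v_up² − v_low²).
ΔP = ½·1.205·(106.1² − 81.60²) = 2771 Pa.

2771 Pa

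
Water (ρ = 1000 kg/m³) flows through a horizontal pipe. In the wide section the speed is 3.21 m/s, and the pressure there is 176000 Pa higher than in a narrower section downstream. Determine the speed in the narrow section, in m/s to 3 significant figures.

With h₁ = h₂, rearranging Bernoulli gives v₂ = √(v₁² + 2ΔP/ρ).
v₂ = √(3.21² + 2·176000/1000) = √(10.3 + 352) = 19.0 m/s.

v₂ = 19.0 m/s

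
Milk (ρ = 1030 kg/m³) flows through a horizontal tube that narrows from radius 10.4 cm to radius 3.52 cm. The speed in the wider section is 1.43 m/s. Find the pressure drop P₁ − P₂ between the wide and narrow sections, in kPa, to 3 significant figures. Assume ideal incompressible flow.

The volume flow rate is constant, so v₂ = (A₁/A₂)v₁ = (340/38.9)·1.43 = 12.5 m/s.
The pipe is horizontal, so Bernoulli reduces to P₁ + ½ρv₁² = P₂ + ½ρv₂².
P₁ − P₂ = ½·1030·(12.5² − 1.43²) = ½·1030·154 = 79200 Pa.

ΔP = 79.2 kPa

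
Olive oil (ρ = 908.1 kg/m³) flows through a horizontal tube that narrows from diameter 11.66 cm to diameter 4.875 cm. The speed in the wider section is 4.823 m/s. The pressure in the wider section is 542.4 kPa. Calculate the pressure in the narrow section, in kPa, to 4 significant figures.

P₂ ≈ 207.3 kPa

By continuity, v₂ = v₁·A₁/A₂ = 4.823·(106.8/18.67) = 27.59 m/s.
Bernoulli (h₁ = h₂): P₁ − P₂ = ½ρ(v₂² − v₁²).
P₂ = P₁ − ½ρ(v₂² − v₁²) = 542400 − ½·908.1·(27.59² − 4.823²) = 542400 − 335100 = 207300 Pa.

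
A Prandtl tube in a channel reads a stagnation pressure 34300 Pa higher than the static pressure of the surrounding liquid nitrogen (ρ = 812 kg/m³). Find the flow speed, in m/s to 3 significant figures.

At the stagnation point the flow is brought to rest, so Bernoulli gives P_stag − P_static = ½ρv².
v = √(2ΔP/ρ) = √(2·34300/812) = 9.19 m/s.

v ≈ 9.19 m/s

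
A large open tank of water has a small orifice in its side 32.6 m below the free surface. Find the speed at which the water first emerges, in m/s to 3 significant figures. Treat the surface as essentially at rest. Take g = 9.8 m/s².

v ≈ 25.3 m/s

The surface is effectively still and both ends are open, so ½v² = gh and v = √(2·9.8·32.6) = 25.3 m/s.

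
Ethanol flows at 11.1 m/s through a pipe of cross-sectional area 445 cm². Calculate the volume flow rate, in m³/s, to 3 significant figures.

Q = A·v = 0.0445 m² × 11.1 m/s = 0.494 m³/s.

Q ≈ 0.494 m³/s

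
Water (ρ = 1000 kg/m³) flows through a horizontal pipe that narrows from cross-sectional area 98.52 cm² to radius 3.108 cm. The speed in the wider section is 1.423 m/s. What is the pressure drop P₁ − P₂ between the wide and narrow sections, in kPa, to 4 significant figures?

By continuity, v₂ = v₁·A₁/A₂ = 1.423·(98.52/30.35) = 4.620 m/s.
The pipe is horizontal, so Bernoulli reduces to P₁ + ½ρv₁² = P₂ + ½ρv₂².
P₁ − P₂ = ½·1000·(4.620² − 1.423²) = ½·1000·19.32 = 9659 Pa.

ΔP ≈ 9.659 kPa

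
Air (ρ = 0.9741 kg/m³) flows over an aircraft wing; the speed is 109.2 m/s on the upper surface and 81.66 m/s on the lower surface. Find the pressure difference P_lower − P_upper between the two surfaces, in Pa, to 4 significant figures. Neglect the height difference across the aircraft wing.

2560 Pa

Bernoulli (same height): P_lower − P_upper = ½ρ(v_upper² − v_lower²).
ΔP = ½·0.9741·(109.2² − 81.66²) = 2560 Pa.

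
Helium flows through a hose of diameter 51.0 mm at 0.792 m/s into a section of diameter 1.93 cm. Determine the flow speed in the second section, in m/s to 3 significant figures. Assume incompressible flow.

The volume flow rate is constant, so v₂ = (A₁/A₂)v₁ = (20.4/2.93)·0.792 = 5.53 m/s.

5.53 m/s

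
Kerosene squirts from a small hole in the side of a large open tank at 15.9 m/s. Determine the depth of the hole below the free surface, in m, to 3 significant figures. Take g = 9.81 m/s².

Torricelli: v = √(2gh), so h = v²/(2g).
h = 15.9²/(2·9.81) = 253/19.62 = 12.9 m.

h ≈ 12.9 m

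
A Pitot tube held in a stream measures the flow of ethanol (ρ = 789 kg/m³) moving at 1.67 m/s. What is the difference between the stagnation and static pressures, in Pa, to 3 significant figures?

ΔP ≈ 1100 Pa

The dynamic pressure equals the rise in static pressure at the stagnation point: ΔP = ½ρv².
ΔP = ½·789·1.67² = 1100 Pa.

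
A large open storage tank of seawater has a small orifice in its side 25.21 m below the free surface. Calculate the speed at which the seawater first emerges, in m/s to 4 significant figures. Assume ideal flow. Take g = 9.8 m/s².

v ≈ 22.23 m/s

With the surface at rest and both surface and jet at atmospheric pressure, Bernoulli gives ρg h = ½ρv², so v = √(2gh) = √(2·9.8·25.21) = 22.23 m/s.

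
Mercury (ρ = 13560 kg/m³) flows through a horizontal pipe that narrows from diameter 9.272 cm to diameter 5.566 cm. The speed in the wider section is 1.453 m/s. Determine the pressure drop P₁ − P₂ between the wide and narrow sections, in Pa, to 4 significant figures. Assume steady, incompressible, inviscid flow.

Mass conservation (A₁v₁ = A₂v₂) gives v₂ = 1.453 × 67.52/24.33 = 4.032 m/s.
With no height change, Bernoulli's equation is P₁ + ½ρv₁² = P₂ + ½ρv₂².
P₁ − P₂ = ½·13560·(4.032² − 1.453²) = ½·13560·14.15 = 95910 Pa.

ΔP ≈ 95910 Pa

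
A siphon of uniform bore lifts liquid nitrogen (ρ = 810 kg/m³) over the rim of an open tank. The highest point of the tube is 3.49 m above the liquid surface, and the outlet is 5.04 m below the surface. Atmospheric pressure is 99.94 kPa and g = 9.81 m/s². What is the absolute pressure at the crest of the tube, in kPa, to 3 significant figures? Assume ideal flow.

The outlet speed comes from Torricelli: v = √(2g·5.04) = 9.94 m/s.
Continuity keeps v the same throughout the tube; from surface to crest, P_atm + 0 = P_top + ½ρv² + ρg·h_top.
P_top = 99940 − ½·810·9.94² − 810·9.81·3.49 = 32200 Pa.

32.2 kPa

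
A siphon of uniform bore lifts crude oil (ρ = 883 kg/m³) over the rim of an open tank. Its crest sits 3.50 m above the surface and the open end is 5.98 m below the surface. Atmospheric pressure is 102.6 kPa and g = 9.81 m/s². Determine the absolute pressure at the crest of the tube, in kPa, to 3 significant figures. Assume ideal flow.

From the surface to the outlet (both open to atmosphere, surface at rest): v = √(2g·h_out) = √(2·9.81·5.98) = 10.8 m/s.
The bore is uniform, so the speed at the crest is the same v. Bernoulli surface→crest: P_atm = P_top + ½ρv² + ρg·h_top.
P_top = 102600 − ½·883·10.8² − 883·9.81·3.50 = 20500 Pa.

P_top = 20.5 kPa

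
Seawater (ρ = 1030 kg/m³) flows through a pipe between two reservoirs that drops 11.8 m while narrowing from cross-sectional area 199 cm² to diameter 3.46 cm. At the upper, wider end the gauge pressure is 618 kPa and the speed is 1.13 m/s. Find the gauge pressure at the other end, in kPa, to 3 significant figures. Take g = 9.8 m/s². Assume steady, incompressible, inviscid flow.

The volume flow rate is constant, so v₂ = (A₁/A₂)v₁ = (199/9.40)·1.13 = 23.9 m/s.
Applying Bernoulli between the two ends and solving for P₂: P₂ = P₁ + ½ρ(v₁² − v₂²) − ρgΔh.
P₂ = 618000 + ½·1030·(1.13² − 23.9²) − 1030·9.8·(−11.8) = 618000 + (-294000) − (-119000) = 443000 Pa.

P₂ ≈ 443 kPa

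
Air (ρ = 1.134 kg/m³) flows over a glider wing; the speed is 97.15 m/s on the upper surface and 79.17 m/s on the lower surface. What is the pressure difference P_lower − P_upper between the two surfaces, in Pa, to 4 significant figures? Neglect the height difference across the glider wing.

ΔP ≈ 1798 Pa

Bernoulli (same height): P_lower − P_upper = ½ρ(v_upper² − v_lower²).
ΔP = ½·1.134·(97.15² − 79.17²) = 1798 Pa.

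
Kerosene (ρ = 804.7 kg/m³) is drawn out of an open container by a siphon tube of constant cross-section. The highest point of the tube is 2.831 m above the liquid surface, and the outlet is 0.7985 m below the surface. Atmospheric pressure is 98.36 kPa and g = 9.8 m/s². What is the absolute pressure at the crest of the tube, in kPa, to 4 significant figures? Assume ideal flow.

P_top ≈ 69.74 kPa

Bernoulli surface→outlet gives ½v² = g·h_out, so v = √(2·9.8·0.7985) = 3.956 m/s.
With constant cross-section the crest speed equals v; applying Bernoulli from the surface up to the crest, P_top = P_atm − ½ρv² − ρg·h_top.
P_top = 98360 − ½·804.7·3.956² − 804.7·9.8·2.831 = 69740 Pa.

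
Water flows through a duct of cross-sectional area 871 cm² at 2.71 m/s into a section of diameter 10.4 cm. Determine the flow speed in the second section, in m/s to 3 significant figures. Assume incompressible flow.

27.8 m/s

Mass conservation (A₁v₁ = A₂v₂) gives v₂ = 2.71 × 871/84.9 = 27.8 m/s.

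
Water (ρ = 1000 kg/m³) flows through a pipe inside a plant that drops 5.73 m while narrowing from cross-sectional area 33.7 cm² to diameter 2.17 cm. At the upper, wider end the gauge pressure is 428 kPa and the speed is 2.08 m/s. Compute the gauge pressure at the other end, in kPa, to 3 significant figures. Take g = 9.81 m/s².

The volume flow rate is constant, so v₂ = (A₁/A₂)v₁ = (33.7/3.70)·2.08 = 19.0 m/s.
Applying Bernoulli between the two ends and solving for P₂: P₂ = P₁ + ½ρ(v₁² − v₂²) − ρgΔh.
P₂ = 428000 + ½·1000·(2.08² − 19.0²) − 1000·9.81·(−5.73) = 428000 + (-177000) − (-56200) = 307000 Pa.

307 kPa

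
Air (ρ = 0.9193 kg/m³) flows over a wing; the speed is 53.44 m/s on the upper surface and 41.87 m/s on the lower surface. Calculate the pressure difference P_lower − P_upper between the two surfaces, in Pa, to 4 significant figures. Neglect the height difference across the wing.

Bernoulli (same height): P_lower − P_upper = ½ρ(v_upper² − v_lower²).
ΔP = ½·0.9193·(53.44² − 41.87²) = 506.9 Pa.

506.9 Pa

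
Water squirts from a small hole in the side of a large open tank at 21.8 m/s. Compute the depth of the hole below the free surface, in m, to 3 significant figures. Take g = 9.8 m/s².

h ≈ 24.2 m

Inverting v = √(2gh) gives h = v² / 2g.
h = 21.8²/(2·9.8) = 475/19.60 = 24.2 m.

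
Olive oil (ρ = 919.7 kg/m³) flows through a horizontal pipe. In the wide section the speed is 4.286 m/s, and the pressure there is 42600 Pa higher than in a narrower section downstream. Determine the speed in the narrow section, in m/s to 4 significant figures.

With h₁ = h₂, rearranging Bernoulli gives v₂ = √(v₁² + 2ΔP/ρ).
v₂ = √(4.286² + 2·42600/919.7) = √(18.37 + 92.64) = 10.54 m/s.

v₂ = 10.54 m/s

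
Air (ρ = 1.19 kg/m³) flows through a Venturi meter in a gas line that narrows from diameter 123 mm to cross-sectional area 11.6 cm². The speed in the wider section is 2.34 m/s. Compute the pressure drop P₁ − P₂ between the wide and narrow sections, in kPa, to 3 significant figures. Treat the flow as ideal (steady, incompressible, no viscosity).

Mass conservation (A₁v₁ = A₂v₂) gives v₂ = 2.34 × 119/11.6 = 24.0 m/s.
The pipe is horizontal, so Bernoulli reduces to P₁ + ½ρv₁² = P₂ + ½ρv₂².
P₁ − P₂ = ½·1.19·(24.0² − 2.34²) = ½·1.19·569 = 339 Pa.

ΔP = 0.339 kPa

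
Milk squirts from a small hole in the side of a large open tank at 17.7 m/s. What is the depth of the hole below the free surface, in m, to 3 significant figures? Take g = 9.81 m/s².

16.0 m

Torricelli: v = √(2gh), so h = v²/(2g).
h = 17.7²/(2·9.81) = 313/19.62 = 16.0 m.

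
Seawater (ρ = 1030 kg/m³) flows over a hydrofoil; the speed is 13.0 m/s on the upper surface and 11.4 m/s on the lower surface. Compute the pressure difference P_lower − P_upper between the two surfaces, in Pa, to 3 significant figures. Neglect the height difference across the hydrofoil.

With negligible Δh, P + ½ρv² is constant, so P_low − P_up = ½ρ(v_up² − v_low²).
ΔP = ½·1030·(13.0² − 11.4²) = 20100 Pa.

20100 Pa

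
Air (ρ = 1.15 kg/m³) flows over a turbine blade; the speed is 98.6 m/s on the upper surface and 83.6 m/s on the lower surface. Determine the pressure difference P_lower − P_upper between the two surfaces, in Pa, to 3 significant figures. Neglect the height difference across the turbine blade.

With negligible Δh, P + ½ρv² is constant, so P_low − P_up = ½ρ(v_up² − v_low²).
ΔP = ½·1.15·(98.6² − 83.6²) = 1570 Pa.

ΔP = 1570 Pa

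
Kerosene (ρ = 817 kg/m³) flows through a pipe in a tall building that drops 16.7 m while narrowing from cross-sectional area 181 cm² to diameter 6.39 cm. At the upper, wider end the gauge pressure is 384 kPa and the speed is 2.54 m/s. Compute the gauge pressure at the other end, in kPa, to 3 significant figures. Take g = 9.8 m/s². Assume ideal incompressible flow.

P₂ ≈ 436 kPa

Continuity gives A₁v₁ = A₂v₂, so v₂ = (181 cm²)/(32.1 cm²) × 2.54 m/s = 14.3 m/s.
Bernoulli: P₁ + ½ρv₁² + ρg h₁ = P₂ + ½ρv₂² + ρg h₂, so P₂ = P₁ + ½ρ(v₁² − v₂²) − ρg(h₂ − h₁).
P₂ = 384000 + ½·817·(2.54² − 14.3²) − 817·9.8·(−16.7) = 384000 + (-81300) − (-134000) = 436000 Pa.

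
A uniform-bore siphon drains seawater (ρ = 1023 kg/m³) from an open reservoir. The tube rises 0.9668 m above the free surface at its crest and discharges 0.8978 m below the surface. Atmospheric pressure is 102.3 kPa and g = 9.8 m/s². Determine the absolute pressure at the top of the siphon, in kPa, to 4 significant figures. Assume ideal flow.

P_top = 83.61 kPa

Bernoulli surface→outlet gives ½v² = g·h_out, so v = √(2·9.8·0.8978) = 4.195 m/s.
With constant cross-section the crest speed equals v; applying Bernoulli from the surface up to the crest, P_top = P_atm − ½ρv² − ρg·h_top.
P_top = 102300 − ½·1023·4.195² − 1023·9.8·0.9668 = 83610 Pa.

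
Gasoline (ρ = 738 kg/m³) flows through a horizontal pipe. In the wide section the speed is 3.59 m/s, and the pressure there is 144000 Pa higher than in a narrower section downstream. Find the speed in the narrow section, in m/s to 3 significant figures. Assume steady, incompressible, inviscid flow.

v₂ = 20.1 m/s

With h₁ = h₂, rearranging Bernoulli gives v₂ = √(v₁² + 2ΔP/ρ).
v₂ = √(3.59² + 2·144000/738) = √(12.9 + 390) = 20.1 m/s.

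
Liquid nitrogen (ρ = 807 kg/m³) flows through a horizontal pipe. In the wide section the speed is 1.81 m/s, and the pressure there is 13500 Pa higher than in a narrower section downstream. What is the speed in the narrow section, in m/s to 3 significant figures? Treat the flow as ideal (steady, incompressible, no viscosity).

v₂ = 6.06 m/s

Horizontal Bernoulli: P₁ + ½ρv₁² = P₂ + ½ρv₂², so v₂² = v₁² + 2(P₁ − P₂)/ρ.
v₂ = √(1.81² + 2·13500/807) = √(3.28 + 33.5) = 6.06 m/s.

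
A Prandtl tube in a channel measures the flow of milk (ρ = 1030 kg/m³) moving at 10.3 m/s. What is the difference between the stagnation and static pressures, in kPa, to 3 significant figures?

ΔP ≈ 54.6 kPa

The dynamic pressure equals the rise in static pressure at the stagnation point: ΔP = ½ρv².
ΔP = ½·1030·10.3² = 54600 Pa.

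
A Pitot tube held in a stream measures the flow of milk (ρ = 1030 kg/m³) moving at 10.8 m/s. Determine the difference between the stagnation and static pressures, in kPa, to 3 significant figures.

Bernoulli between the free stream and the stagnation point: ½ρv² = P_stag − P_static.
ΔP = ½·1030·10.8² = 60100 Pa.

ΔP = 60.1 kPa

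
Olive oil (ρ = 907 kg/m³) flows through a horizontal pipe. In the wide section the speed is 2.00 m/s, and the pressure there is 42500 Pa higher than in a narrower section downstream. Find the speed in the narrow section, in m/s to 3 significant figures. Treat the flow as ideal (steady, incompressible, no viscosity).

v₂ ≈ 9.89 m/s

Horizontal Bernoulli: P₁ + ½ρv₁² = P₂ + ½ρv₂², so v₂² = v₁² + 2(P₁ − P₂)/ρ.
v₂ = √(2.00² + 2·42500/907) = √(4.00 + 93.7) = 9.89 m/s.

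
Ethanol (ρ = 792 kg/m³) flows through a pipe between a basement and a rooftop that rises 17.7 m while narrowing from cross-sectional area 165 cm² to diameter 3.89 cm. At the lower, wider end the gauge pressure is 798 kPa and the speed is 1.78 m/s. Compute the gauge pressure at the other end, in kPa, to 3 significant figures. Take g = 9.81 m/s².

420 kPa

By continuity, v₂ = v₁·A₁/A₂ = 1.78·(165/11.9) = 24.7 m/s.
Bernoulli: P₁ + ½ρv₁² + ρg h₁ = P₂ + ½ρv₂² + ρg h₂, so P₂ = P₁ + ½ρ(v₁² − v₂²) − ρg(h₂ − h₁).
P₂ = 798000 + ½·792·(1.78² − 24.7²) − 792·9.81·(+17.7) = 798000 + (-241000) − (138000) = 420000 Pa.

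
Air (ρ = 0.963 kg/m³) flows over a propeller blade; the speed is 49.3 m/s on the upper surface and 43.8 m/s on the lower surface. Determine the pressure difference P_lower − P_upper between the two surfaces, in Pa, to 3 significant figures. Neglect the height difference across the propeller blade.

ΔP ≈ 247 Pa

With negligible Δh, P + ½ρv² is constant, so P_low − P_up = ½ρ(v_up² − v_low²).
ΔP = ½·0.963·(49.3² − 43.8²) = 247 Pa.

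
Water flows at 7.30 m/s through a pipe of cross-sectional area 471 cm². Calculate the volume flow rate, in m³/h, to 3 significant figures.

Q ≈ 1240 m³/h

Q = A·v = 0.0471 m² × 7.30 m/s = 0.344 m³/s.
Converting: 0.344 m³/s × 3600 = 1240 m³/h.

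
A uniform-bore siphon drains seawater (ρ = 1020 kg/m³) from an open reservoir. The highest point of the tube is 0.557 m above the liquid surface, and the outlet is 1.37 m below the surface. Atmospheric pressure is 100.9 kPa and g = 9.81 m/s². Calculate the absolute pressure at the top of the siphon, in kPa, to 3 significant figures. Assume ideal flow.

P_top = 81.6 kPa

Bernoulli surface→outlet gives ½v² = g·h_out, so v = √(2·9.81·1.37) = 5.18 m/s.
Continuity keeps v the same throughout the tube; from surface to crest, P_atm + 0 = P_top + ½ρv² + ρg·h_top.
P_top = 100900 − ½·1020·5.18² − 1020·9.81·0.557 = 81600 Pa.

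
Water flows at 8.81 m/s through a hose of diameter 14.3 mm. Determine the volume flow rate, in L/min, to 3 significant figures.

Q = A·v = 0.000161 m² × 8.81 m/s = 0.00141 m³/s.
Converting: 0.00141 m³/s × 60000 = 84.9 L/min.

Q = 84.9 L/min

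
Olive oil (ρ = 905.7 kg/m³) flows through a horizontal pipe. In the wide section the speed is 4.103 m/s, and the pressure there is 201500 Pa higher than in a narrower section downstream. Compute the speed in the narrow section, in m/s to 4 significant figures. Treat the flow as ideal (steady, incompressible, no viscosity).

Along the level pipe P + ½ρv² is conserved, hence v₂² = v₁² + 2(P₁ − P₂)/ρ.
v₂ = √(4.103² + 2·201500/905.7) = √(16.83 + 445.0) = 21.49 m/s.

21.49 m/s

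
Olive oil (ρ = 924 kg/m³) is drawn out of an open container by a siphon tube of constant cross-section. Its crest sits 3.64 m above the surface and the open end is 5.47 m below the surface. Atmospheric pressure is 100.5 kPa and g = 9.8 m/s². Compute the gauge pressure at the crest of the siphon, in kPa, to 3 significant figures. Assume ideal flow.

-82.5 kPa

The outlet speed comes from Torricelli: v = √(2g·5.47) = 10.4 m/s.
Continuity keeps v the same throughout the tube; from surface to crest, P_atm + 0 = P_top + ½ρv² + ρg·h_top.
P_top = 100500 − ½·924·10.4² − 924·9.8·3.64 = 18000 Pa. So P_gauge = P_top − P_atm = -82500 Pa.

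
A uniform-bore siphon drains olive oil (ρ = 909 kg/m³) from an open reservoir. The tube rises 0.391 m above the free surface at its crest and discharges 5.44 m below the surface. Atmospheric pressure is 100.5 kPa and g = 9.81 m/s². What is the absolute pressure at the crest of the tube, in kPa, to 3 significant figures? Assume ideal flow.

From the surface to the outlet (both open to atmosphere, surface at rest): v = √(2g·h_out) = √(2·9.81·5.44) = 10.3 m/s.
Continuity keeps v the same throughout the tube; from surface to crest, P_atm + 0 = P_top + ½ρv² + ρg·h_top.
P_top = 100500 − ½·909·10.3² − 909·9.81·0.391 = 48500 Pa.

P_top = 48.5 kPa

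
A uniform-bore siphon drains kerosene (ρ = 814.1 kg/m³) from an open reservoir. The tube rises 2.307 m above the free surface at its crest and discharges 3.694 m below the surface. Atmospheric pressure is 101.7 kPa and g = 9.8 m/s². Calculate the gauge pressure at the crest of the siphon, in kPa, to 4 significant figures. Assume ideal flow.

P_gauge ≈ -47.88 kPa

The outlet speed comes from Torricelli: v = √(2g·3.694) = 8.509 m/s.
Continuity keeps v the same throughout the tube; from surface to crest, P_atm + 0 = P_top + ½ρv² + ρg·h_top.
P_top = 101700 − ½·814.1·8.509² − 814.1·9.8·2.307 = 53820 Pa. So P_gauge = P_top − P_atm = -47880 Pa.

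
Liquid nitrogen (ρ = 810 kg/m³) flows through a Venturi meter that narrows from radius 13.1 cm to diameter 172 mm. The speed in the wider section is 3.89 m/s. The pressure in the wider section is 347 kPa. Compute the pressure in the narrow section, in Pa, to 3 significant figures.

Mass conservation (A₁v₁ = A₂v₂) gives v₂ = 3.89 × 539/232 = 9.03 m/s.
With no height change, Bernoulli's equation is P₁ + ½ρv₁² = P₂ + ½ρv₂².
P₂ = P₁ − ½ρ(v₂² − v₁²) = 347000 − ½·810·(9.03² − 3.89²) = 347000 − 26900 = 320000 Pa.

P₂ ≈ 320000 Pa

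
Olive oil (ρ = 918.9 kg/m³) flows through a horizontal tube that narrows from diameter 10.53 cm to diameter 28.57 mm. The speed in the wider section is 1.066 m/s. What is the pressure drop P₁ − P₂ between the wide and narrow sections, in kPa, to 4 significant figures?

Continuity gives A₁v₁ = A₂v₂, so v₂ = (87.09 cm²)/(6.411 cm²) × 1.066 m/s = 14.48 m/s.
Bernoulli (h₁ = h₂): P₁ − P₂ = ½ρ(v₂² − v₁²).
P₁ − P₂ = ½·918.9·(14.48² − 1.066²) = ½·918.9·208.6 = 95820 Pa.

95.82 kPa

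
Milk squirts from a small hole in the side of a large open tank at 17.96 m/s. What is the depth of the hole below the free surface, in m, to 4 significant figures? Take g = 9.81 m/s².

Inverting v = √(2gh) gives h = v² / 2g.
h = 17.96²/(2·9.81) = 322.6/19.62 = 16.44 m.

16.44 m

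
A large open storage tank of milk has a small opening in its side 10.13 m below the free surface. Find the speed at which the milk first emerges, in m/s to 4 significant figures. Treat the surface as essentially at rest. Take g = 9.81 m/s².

Torricelli's result v = √(2gh) gives v = √(2·9.81·10.13) = 14.10 m/s.

14.10 m/s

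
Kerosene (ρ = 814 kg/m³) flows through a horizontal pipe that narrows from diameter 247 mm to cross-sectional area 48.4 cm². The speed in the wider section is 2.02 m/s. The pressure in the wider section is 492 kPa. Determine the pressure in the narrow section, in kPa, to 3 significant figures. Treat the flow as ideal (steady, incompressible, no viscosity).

Mass conservation (A₁v₁ = A₂v₂) gives v₂ = 2.02 × 479/48.4 = 20.0 m/s.
Bernoulli (h₁ = h₂): P₁ − P₂ = ½ρ(v₂² − v₁²).
P₂ = P₁ − ½ρ(v₂² − v₁²) = 492000 − ½·814·(20.0² − 2.02²) = 492000 − 161000 = 331000 Pa.

P₂ ≈ 331 kPa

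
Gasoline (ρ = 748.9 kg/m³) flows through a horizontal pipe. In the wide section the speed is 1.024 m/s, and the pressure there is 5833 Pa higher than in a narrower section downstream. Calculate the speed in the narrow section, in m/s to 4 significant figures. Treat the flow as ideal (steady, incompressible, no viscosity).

v₂ ≈ 4.078 m/s

Horizontal Bernoulli: P₁ + ½ρv₁² = P₂ + ½ρv₂², so v₂² = v₁² + 2(P₁ − P₂)/ρ.
v₂ = √(1.024² + 2·5833/748.9) = √(1.049 + 15.58) = 4.078 m/s.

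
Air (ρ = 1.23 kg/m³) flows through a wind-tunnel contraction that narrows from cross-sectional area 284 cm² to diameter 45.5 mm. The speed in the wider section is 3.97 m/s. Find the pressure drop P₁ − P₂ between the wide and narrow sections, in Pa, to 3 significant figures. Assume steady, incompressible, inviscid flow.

ΔP ≈ 2950 Pa

The volume flow rate is constant, so v₂ = (A₁/A₂)v₁ = (284/16.3)·3.97 = 69.3 m/s.
The pipe is horizontal, so Bernoulli reduces to P₁ + ½ρv₁² = P₂ + ½ρv₂².
P₁ − P₂ = ½·1.23·(69.3² − 3.97²) = ½·1.23·4790 = 2950 Pa.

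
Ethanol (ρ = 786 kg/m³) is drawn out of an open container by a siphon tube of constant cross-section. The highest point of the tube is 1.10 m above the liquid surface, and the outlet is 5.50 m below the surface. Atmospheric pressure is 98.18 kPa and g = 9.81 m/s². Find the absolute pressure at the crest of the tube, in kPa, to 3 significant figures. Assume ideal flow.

P_top ≈ 47.3 kPa

Bernoulli surface→outlet gives ½v² = g·h_out, so v = √(2·9.81·5.50) = 10.4 m/s.
Continuity keeps v the same throughout the tube; from surface to crest, P_atm + 0 = P_top + ½ρv² + ρg·h_top.
P_top = 98180 − ½·786·10.4² − 786·9.81·1.10 = 47300 Pa.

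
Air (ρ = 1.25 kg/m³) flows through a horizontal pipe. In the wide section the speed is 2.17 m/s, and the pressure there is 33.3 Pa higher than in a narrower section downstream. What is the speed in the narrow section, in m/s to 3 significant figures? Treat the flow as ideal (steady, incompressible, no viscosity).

With h₁ = h₂, rearranging Bernoulli gives v₂ = √(v₁² + 2ΔP/ρ).
v₂ = √(2.17² + 2·33.3/1.25) = √(4.71 + 53.3) = 7.62 m/s.

v₂ ≈ 7.62 m/s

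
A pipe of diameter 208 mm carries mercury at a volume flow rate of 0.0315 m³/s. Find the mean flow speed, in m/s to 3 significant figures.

v ≈ 0.927 m/s

Q = 0.0315 m³/s = 0.0315 m³/s.
v = Q/A = 0.0315 / 0.0340 = 0.927 m/s.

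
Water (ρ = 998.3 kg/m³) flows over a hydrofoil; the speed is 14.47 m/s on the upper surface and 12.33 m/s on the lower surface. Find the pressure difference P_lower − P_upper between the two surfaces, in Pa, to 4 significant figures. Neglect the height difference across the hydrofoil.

With negligible Δh, P + ½ρv² is constant, so P_low − P_up = ½ρ(v_up² − v_low²).
ΔP = ½·998.3·(14.47² − 12.33²) = 28630 Pa.

ΔP ≈ 28630 Pa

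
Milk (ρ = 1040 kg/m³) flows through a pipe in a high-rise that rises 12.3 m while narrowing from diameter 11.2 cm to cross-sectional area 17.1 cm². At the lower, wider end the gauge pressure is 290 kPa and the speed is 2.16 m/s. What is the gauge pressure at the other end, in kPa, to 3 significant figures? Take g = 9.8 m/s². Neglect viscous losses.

The volume flow rate is constant, so v₂ = (A₁/A₂)v₁ = (98.5/17.1)·2.16 = 12.4 m/s.
Bernoulli: P₁ + ½ρv₁² + ρg h₁ = P₂ + ½ρv₂² + ρg h₂, so P₂ = P₁ + ½ρ(v₁² − v₂²) − ρg(h₂ − h₁).
P₂ = 290000 + ½·1040·(2.16² − 12.4²) − 1040·9.8·(+12.3) = 290000 + (-78100) − (125000) = 86500 Pa.

P₂ = 86.5 kPa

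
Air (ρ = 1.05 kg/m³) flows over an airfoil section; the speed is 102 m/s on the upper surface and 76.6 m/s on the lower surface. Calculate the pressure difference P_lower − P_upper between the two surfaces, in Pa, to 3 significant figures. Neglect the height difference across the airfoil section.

Bernoulli (same height): P_lower − P_upper = ½ρ(v_upper² − v_lower²).
ΔP = ½·1.05·(102² − 76.6²) = 2380 Pa.

ΔP ≈ 2380 Pa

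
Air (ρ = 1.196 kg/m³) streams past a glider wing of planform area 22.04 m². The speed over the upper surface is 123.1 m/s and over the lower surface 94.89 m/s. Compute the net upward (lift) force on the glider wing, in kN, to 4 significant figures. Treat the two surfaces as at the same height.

F ≈ 81.05 kN

From P + ½ρv² = const at equal height, P_low − P_up = ½ρ(v_up² − v_low²).
ΔP = ½·1.196·(123.1² − 94.89²) = 3677 Pa.
Lift = ΔP · A = 3677 × 22.04 = 81050 N.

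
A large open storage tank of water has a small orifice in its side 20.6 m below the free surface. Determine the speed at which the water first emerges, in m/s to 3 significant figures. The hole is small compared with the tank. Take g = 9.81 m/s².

20.1 m/s

Bernoulli from surface to hole (P equal, v_surface ≈ 0): v = √(2gh) = √(2×9.81×20.6) = 20.1 m/s.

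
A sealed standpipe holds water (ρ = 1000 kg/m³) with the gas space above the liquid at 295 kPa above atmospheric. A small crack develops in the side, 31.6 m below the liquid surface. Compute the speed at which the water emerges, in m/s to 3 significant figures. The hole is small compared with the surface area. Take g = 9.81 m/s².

v = 34.8 m/s

Take point 1 at the surface (v₁ ≈ 0) and point 2 at the hole (at atmospheric pressure). Bernoulli: P₁ + ρg h = P_atm + ½ρv₂².
With P₁ − P_atm = 295000 Pa, v₂ = √(2gh + 2ΔP/ρ) = √(2·9.81·31.6 + 2·295000/1000) = 34.8 m/s.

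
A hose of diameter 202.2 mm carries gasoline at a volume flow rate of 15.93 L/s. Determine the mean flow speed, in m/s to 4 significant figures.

Q = 15.93 L/s = 0.01593 m³/s.
v = Q/A = 0.01593 / 0.03211 = 0.4961 m/s.

v = 0.4961 m/s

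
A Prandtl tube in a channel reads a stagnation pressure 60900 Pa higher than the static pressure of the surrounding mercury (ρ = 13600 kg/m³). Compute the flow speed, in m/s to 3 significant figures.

v ≈ 2.99 m/s

Bernoulli between the free stream and the stagnation point: ½ρv² = P_stag − P_static.
v = √(2ΔP/ρ) = √(2·60900/13600) = 2.99 m/s.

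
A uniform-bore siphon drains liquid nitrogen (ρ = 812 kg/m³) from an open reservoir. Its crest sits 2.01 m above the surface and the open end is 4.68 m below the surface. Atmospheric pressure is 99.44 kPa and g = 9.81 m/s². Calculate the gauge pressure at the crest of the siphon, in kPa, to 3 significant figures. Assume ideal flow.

The outlet speed comes from Torricelli: v = √(2g·4.68) = 9.58 m/s.
With constant cross-section the crest speed equals v; applying Bernoulli from the surface up to the crest, P_top = P_atm − ½ρv² − ρg·h_top.
P_top = 99440 − ½·812·9.58² − 812·9.81·2.01 = 46100 Pa. So P_gauge = P_top − P_atm = -53300 Pa.

P_gauge = -53.3 kPa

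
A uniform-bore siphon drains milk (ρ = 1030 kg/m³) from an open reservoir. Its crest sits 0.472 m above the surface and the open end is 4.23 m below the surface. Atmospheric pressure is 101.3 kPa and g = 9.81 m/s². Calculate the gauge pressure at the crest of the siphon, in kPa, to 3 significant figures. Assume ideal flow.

From the surface to the outlet (both open to atmosphere, surface at rest): v = √(2g·h_out) = √(2·9.81·4.23) = 9.11 m/s.
Continuity keeps v the same throughout the tube; from surface to crest, P_atm + 0 = P_top + ½ρv² + ρg·h_top.
P_top = 101300 − ½·1030·9.11² − 1030·9.81·0.472 = 53800 Pa. So P_gauge = P_top − P_atm = -47500 Pa.

-47.5 kPa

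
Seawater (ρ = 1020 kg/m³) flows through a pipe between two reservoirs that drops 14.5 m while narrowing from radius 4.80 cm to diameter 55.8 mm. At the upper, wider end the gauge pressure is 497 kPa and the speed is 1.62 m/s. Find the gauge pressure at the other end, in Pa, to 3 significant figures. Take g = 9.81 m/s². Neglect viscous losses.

By continuity, v₂ = v₁·A₁/A₂ = 1.62·(72.4/24.5) = 4.80 m/s.
Bernoulli: P₁ + ½ρv₁² + ρg h₁ = P₂ + ½ρv₂² + ρg h₂, so P₂ = P₁ + ½ρ(v₁² − v₂²) − ρg(h₂ − h₁).
P₂ = 497000 + ½·1020·(1.62² − 4.80²) − 1020·9.81·(−14.5) = 497000 + (-10400) − (-145000) = 632000 Pa.

P₂ ≈ 632000 Pa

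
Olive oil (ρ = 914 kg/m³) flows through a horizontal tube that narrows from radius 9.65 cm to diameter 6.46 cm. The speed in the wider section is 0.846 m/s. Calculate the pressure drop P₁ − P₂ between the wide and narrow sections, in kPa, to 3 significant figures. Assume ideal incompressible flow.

Continuity gives A₁v₁ = A₂v₂, so v₂ = (293 cm²)/(32.8 cm²) × 0.846 m/s = 7.55 m/s.
With no height change, Bernoulli's equation is P₁ + ½ρv₁² = P₂ + ½ρv₂².
P₁ − P₂ = ½·914·(7.55² − 0.846²) = ½·914·56.3 = 25700 Pa.

ΔP ≈ 25.7 kPa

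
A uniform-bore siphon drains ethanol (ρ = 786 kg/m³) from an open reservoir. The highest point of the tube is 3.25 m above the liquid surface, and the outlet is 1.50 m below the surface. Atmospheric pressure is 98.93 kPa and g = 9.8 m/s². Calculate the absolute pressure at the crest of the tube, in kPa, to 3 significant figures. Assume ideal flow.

The outlet speed comes from Torricelli: v = √(2g·1.50) = 5.42 m/s.
Continuity keeps v the same throughout the tube; from surface to crest, P_atm + 0 = P_top + ½ρv² + ρg·h_top.
P_top = 98930 − ½·786·5.42² − 786·9.8·3.25 = 62300 Pa.

P_top ≈ 62.3 kPa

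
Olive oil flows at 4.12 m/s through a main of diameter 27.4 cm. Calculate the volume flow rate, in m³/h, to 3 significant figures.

Q ≈ 875 m³/h

Q = A·v = 0.0590 m² × 4.12 m/s = 0.243 m³/s.
Converting: 0.243 m³/s × 3600 = 875 m³/h.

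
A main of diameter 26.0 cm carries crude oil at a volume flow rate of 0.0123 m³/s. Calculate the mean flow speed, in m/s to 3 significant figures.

0.232 m/s

Q = 0.0123 m³/s = 0.0123 m³/s.
v = Q/A = 0.0123 / 0.0531 = 0.232 m/s.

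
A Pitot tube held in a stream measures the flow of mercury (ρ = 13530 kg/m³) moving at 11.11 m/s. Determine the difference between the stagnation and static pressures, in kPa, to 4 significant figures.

ΔP ≈ 835.0 kPa

The dynamic pressure equals the rise in static pressure at the stagnation point: ΔP = ½ρv².
ΔP = ½·13530·11.11² = 835000 Pa.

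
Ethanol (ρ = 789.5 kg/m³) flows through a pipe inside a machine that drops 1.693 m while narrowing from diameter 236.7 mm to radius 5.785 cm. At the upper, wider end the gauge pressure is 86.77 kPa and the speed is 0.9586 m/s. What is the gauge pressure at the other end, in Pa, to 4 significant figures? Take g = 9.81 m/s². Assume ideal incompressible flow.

The volume flow rate is constant, so v₂ = (A₁/A₂)v₁ = (440.0/105.1)·0.9586 = 4.012 m/s.
Applying Bernoulli between the two ends and solving for P₂: P₂ = P₁ + ½ρ(v₁² − v₂²) − ρgΔh.
P₂ = 86770 + ½·789.5·(0.9586² − 4.012²) − 789.5·9.81·(−1.693) = 86770 + (-5991) − (-13110) = 93890 Pa.

P₂ ≈ 93890 Pa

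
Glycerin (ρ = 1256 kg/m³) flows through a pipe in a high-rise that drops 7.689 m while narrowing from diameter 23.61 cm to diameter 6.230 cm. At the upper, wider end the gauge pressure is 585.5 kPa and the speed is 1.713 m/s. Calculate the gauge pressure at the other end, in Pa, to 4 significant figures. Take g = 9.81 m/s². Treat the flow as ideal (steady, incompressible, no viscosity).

The volume flow rate is constant, so v₂ = (A₁/A₂)v₁ = (437.8/30.48)·1.713 = 24.60 m/s.
Energy conservation along the streamline gives P₂ = P₁ − ½ρ(v₂² − v₁²) − ρg(h₂ − h₁).
P₂ = 585500 + ½·1256·(1.713² − 24.60²) − 1256·9.81·(−7.689) = 585500 + (-378300) − (-94740) = 302000 Pa.

P₂ = 302000 Pa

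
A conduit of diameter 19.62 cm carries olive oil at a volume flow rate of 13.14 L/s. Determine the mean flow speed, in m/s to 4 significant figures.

0.4346 m/s

Q = 13.14 L/s = 0.01314 m³/s.
v = Q/A = 0.01314 / 0.03023 = 0.4346 m/s.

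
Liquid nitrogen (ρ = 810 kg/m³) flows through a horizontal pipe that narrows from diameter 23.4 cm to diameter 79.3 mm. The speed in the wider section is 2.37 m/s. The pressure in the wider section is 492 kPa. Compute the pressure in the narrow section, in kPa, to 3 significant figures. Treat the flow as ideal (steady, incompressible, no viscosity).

The volume flow rate is constant, so v₂ = (A₁/A₂)v₁ = (430/49.4)·2.37 = 20.6 m/s.
Bernoulli (h₁ = h₂): P₁ − P₂ = ½ρ(v₂² − v₁²).
P₂ = P₁ − ½ρ(v₂² − v₁²) = 492000 − ½·810·(20.6² − 2.37²) = 492000 − 170000 = 322000 Pa.

P₂ ≈ 322 kPa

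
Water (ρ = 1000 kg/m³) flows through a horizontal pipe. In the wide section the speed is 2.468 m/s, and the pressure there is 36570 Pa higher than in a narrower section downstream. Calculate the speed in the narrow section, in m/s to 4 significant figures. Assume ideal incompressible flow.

Along the level pipe P + ½ρv² is conserved, hence v₂² = v₁² + 2(P₁ − P₂)/ρ.
v₂ = √(2.468² + 2·36570/1000) = √(6.091 + 73.14) = 8.901 m/s.

v₂ = 8.901 m/s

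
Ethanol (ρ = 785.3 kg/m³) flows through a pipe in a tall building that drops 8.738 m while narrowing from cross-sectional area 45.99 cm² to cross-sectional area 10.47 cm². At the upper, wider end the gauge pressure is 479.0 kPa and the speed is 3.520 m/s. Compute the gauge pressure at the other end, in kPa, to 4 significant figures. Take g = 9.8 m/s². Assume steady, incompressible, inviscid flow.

By continuity, v₂ = v₁·A₁/A₂ = 3.520·(45.99/10.47) = 15.46 m/s.
Energy conservation along the streamline gives P₂ = P₁ − ½ρ(v₂² − v₁²) − ρg(h₂ − h₁).
P₂ = 479000 + ½·785.3·(3.520² − 15.46²) − 785.3·9.8·(−8.738) = 479000 + (-89000) − (-67250) = 457200 Pa.

P₂ = 457.2 kPa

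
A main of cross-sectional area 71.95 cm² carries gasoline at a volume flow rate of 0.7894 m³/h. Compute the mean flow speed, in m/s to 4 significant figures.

v ≈ 0.03048 m/s

Q = 0.7894 m³/h = 0.0002193 m³/s.
v = Q/A = 0.0002193 / 0.007195 = 0.03048 m/s.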